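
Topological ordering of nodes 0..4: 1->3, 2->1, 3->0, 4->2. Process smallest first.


Kahn's algorithm, process smallest node first
Order: [4, 2, 1, 3, 0]


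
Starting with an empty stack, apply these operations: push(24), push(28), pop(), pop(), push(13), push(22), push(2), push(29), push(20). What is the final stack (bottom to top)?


push(24) -> [24]
push(28) -> [24, 28]
pop() returns 28 -> [24]
pop() returns 24 -> []
push(13) -> [13]
push(22) -> [13, 22]
push(2) -> [13, 22, 2]
push(29) -> [13, 22, 2, 29]
push(20) -> [13, 22, 2, 29, 20]
Final stack (bottom to top): [13, 22, 2, 29, 20]


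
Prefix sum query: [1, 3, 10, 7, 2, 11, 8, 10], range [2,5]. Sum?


Prefix sums: [0, 1, 4, 14, 21, 23, 34, 42, 52]
Sum[2..5] = prefix[6] - prefix[2] = 34 - 4 = 30


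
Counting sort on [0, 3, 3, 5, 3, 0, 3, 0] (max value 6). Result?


Count array: [3, 0, 0, 4, 0, 1, 0]
Reconstruct: [0, 0, 0, 3, 3, 3, 3, 5]


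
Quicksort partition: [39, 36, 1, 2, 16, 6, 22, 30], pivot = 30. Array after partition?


Elements <= 30 go left of pivot.
Result: [1, 2, 16, 6, 22, 30, 39, 36], pivot at index 5


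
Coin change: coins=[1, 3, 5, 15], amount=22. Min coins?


dp[0]=0; dp[i]=1+min(dp[i-c] for c in coins)
...dp[17]=3, dp[18]=2, dp[19]=3, dp[20]=2, dp[21]=3, dp[22]=4
Minimum coins for 22 = 4


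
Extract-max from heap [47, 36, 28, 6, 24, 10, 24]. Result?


Max = 47
Replace root with last, heapify down
Resulting heap: [36, 24, 28, 6, 24, 10]


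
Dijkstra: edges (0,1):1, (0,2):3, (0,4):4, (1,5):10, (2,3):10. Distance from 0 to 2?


Dijkstra from 0:
Distances: {0: 0, 1: 1, 2: 3, 3: 13, 4: 4, 5: 11}
Shortest distance to 2 = 3, path = [0, 2]


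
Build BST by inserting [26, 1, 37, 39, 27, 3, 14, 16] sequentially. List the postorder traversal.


Root = 26; build tree by BST insertion.
Postorder traversal: [16, 14, 3, 1, 27, 39, 37, 26]


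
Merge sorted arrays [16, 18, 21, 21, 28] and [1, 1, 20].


Compare heads, take smaller each step.
Merged: [1, 1, 16, 18, 20, 21, 21, 28]


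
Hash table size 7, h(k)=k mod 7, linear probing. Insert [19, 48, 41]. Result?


Insertions: 19->slot 5; 48->slot 6; 41->slot 0
Table: [41, None, None, None, None, 19, 48]


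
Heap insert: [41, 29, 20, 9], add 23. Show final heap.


Append 23: [41, 29, 20, 9, 23]
Bubble up: no swaps needed
Result: [41, 29, 20, 9, 23]


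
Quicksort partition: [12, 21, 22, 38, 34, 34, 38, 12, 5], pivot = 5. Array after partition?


Elements <= 5 go left of pivot.
Result: [5, 21, 22, 38, 34, 34, 38, 12, 12], pivot at index 0


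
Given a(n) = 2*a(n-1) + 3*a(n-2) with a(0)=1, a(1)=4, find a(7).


Build bottom-up:
...a(5)=304, a(6)=911, a(7)=2*911+3*304=2734


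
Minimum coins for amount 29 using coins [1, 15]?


dp[0]=0; dp[i]=1+min(dp[i-c] for c in coins)
...dp[24]=10, dp[25]=11, dp[26]=12, dp[27]=13, dp[28]=14, dp[29]=15
Minimum coins for 29 = 15


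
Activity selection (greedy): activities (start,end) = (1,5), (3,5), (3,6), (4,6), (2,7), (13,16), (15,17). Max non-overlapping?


Greedy: pick earliest-ending, then skip overlaps.
Selected (2 activities): [(1, 5), (13, 16)]


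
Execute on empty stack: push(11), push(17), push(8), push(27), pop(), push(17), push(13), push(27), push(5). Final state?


push(11) -> [11]
push(17) -> [11, 17]
push(8) -> [11, 17, 8]
push(27) -> [11, 17, 8, 27]
pop() returns 27 -> [11, 17, 8]
push(17) -> [11, 17, 8, 17]
push(13) -> [11, 17, 8, 17, 13]
push(27) -> [11, 17, 8, 17, 13, 27]
push(5) -> [11, 17, 8, 17, 13, 27, 5]
Final stack (bottom to top): [11, 17, 8, 17, 13, 27, 5]


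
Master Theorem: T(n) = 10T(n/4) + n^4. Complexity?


a=10, b=4, c=4. log_4(10)=1.661 < c=4. Case 3: O(n^c) = O(n^4)
Complexity: O(n^4)


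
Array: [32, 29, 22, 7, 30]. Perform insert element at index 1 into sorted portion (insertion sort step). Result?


After one pass: [29, 32, 22, 7, 30]


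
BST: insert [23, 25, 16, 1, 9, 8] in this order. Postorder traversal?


Root = 23; build tree by BST insertion.
Postorder traversal: [8, 9, 1, 16, 25, 23]


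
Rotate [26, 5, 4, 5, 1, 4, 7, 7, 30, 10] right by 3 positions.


Right rotate by 3: [7, 30, 10, 26, 5, 4, 5, 1, 4, 7]


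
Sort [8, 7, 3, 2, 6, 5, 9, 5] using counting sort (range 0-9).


Count array: [0, 0, 1, 1, 0, 2, 1, 1, 1, 1]
Reconstruct: [2, 3, 5, 5, 6, 7, 8, 9]


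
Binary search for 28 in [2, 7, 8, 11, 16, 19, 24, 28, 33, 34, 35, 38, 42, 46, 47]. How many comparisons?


Search for 28:
[0,14] mid=7 arr[7]=28
Total: 1 comparisons


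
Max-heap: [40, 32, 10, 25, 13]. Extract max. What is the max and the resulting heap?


Max = 40
Replace root with last, heapify down
Resulting heap: [32, 25, 10, 13]


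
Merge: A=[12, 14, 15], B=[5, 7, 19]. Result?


Compare heads, take smaller each step.
Merged: [5, 7, 12, 14, 15, 19]


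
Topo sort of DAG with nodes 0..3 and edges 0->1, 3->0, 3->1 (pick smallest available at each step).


Kahn's algorithm, process smallest node first
Order: [2, 3, 0, 1]


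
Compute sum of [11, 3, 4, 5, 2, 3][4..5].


Prefix sums: [0, 11, 14, 18, 23, 25, 28]
Sum[4..5] = prefix[6] - prefix[4] = 28 - 23 = 5


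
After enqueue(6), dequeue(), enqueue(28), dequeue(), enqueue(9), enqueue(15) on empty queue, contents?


enqueue(6) -> [6]
dequeue() returns 6 -> []
enqueue(28) -> [28]
dequeue() returns 28 -> []
enqueue(9) -> [9]
enqueue(15) -> [9, 15]
Final queue (front to back): [9, 15]


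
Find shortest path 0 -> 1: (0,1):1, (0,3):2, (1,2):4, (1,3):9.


Dijkstra from 0:
Distances: {0: 0, 1: 1, 2: 5, 3: 2}
Shortest distance to 1 = 1, path = [0, 1]


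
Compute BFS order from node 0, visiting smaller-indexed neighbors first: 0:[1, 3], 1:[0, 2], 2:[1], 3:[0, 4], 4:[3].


BFS queue: start with [0]
Visit order: [0, 1, 3, 2, 4]


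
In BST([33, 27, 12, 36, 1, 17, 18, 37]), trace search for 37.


BST root = 33
Search for 37: compare at each node
Path: [33, 36, 37]


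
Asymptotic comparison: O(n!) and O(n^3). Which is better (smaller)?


cubic grows slower than factorial
O(n^3) is asymptotically smaller; O(n!) grows faster


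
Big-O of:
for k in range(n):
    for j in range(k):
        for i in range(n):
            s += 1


Per nesting level: O(n) * O(n) [triangular over k] * O(n) = O(n^3)
Complexity: O(n^3)


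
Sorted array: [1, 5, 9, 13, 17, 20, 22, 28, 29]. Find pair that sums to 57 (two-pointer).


Two pointers: lo=0, hi=8
Found pair: (28, 29) summing to 57


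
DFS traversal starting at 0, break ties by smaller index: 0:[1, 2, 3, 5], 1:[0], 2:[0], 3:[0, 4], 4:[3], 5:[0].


DFS stack-based: start with [0]
Visit order: [0, 1, 2, 3, 4, 5]


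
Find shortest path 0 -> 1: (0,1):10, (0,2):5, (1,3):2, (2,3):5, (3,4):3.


Dijkstra from 0:
Distances: {0: 0, 1: 10, 2: 5, 3: 10, 4: 13}
Shortest distance to 1 = 10, path = [0, 1]


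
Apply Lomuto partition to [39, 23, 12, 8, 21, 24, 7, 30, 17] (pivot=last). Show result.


Elements <= 17 go left of pivot.
Result: [12, 8, 7, 17, 21, 24, 39, 30, 23], pivot at index 3


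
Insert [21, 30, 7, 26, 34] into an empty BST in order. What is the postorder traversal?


Root = 21; build tree by BST insertion.
Postorder traversal: [7, 26, 34, 30, 21]


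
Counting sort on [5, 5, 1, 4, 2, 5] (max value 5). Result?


Count array: [0, 1, 1, 0, 1, 3]
Reconstruct: [1, 2, 4, 5, 5, 5]


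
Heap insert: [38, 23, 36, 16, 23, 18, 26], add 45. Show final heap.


Append 45: [38, 23, 36, 16, 23, 18, 26, 45]
Bubble up: swap idx 7(45) with idx 3(16); swap idx 3(45) with idx 1(23); swap idx 1(45) with idx 0(38)
Result: [45, 38, 36, 23, 23, 18, 26, 16]


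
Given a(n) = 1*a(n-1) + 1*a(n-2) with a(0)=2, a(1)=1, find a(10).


Build bottom-up:
...a(8)=47, a(9)=76, a(10)=1*76+1*47=123


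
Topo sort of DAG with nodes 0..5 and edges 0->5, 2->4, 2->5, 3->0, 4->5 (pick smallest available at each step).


Kahn's algorithm, process smallest node first
Order: [1, 2, 3, 0, 4, 5]


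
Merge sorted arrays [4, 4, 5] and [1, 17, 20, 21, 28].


Compare heads, take smaller each step.
Merged: [1, 4, 4, 5, 17, 20, 21, 28]


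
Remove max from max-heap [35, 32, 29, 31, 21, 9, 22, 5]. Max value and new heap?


Max = 35
Replace root with last, heapify down
Resulting heap: [32, 31, 29, 5, 21, 9, 22]


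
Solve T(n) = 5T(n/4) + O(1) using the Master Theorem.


a=5, b=4, c=0. log_4(5)=1.161 > c=0. Case 1: O(n^log_b(a)) = O(n^1.161)
Complexity: O(n^1.161)


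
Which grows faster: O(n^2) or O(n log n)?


linearithmic grows slower than quadratic
O(n log n) is asymptotically smaller; O(n^2) grows faster


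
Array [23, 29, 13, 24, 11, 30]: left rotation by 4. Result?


Left rotate by 4: [11, 30, 23, 29, 13, 24]


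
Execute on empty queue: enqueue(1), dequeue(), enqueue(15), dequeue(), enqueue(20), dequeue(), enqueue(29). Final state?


enqueue(1) -> [1]
dequeue() returns 1 -> []
enqueue(15) -> [15]
dequeue() returns 15 -> []
enqueue(20) -> [20]
dequeue() returns 20 -> []
enqueue(29) -> [29]
Final queue (front to back): [29]


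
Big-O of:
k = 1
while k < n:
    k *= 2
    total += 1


Per nesting level: O(log n) = O(log n)
Complexity: O(log n)


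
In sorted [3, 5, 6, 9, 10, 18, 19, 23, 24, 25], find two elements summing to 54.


Two pointers: lo=0, hi=9
No pair sums to 54


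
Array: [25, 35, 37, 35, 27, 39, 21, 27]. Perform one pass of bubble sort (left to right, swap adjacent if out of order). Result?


After one pass: [25, 35, 35, 27, 37, 21, 27, 39]


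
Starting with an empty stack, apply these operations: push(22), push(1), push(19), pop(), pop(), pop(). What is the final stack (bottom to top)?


push(22) -> [22]
push(1) -> [22, 1]
push(19) -> [22, 1, 19]
pop() returns 19 -> [22, 1]
pop() returns 1 -> [22]
pop() returns 22 -> []
Final stack (bottom to top): []


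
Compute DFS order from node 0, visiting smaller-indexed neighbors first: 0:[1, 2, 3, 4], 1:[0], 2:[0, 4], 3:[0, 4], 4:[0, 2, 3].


DFS stack-based: start with [0]
Visit order: [0, 1, 2, 4, 3]


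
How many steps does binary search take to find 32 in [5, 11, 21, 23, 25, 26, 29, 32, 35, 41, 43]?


Search for 32:
[0,10] mid=5 arr[5]=26
[6,10] mid=8 arr[8]=35
[6,7] mid=6 arr[6]=29
[7,7] mid=7 arr[7]=32
Total: 4 comparisons


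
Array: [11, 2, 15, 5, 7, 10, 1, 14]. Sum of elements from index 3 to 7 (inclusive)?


Prefix sums: [0, 11, 13, 28, 33, 40, 50, 51, 65]
Sum[3..7] = prefix[8] - prefix[3] = 65 - 28 = 37


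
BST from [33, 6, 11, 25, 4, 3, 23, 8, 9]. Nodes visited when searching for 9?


BST root = 33
Search for 9: compare at each node
Path: [33, 6, 11, 8, 9]


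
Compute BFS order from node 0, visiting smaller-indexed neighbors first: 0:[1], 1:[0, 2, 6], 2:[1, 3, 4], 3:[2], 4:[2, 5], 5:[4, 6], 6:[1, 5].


BFS queue: start with [0]
Visit order: [0, 1, 2, 6, 3, 4, 5]


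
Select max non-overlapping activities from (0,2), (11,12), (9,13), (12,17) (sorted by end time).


Greedy: pick earliest-ending, then skip overlaps.
Selected (3 activities): [(0, 2), (11, 12), (12, 17)]


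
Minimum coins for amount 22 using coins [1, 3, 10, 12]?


dp[0]=0; dp[i]=1+min(dp[i-c] for c in coins)
...dp[17]=4, dp[18]=3, dp[19]=4, dp[20]=2, dp[21]=3, dp[22]=2
Minimum coins for 22 = 2


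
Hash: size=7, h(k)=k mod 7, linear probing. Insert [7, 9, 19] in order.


Insertions: 7->slot 0; 9->slot 2; 19->slot 5
Table: [7, None, 9, None, None, 19, None]


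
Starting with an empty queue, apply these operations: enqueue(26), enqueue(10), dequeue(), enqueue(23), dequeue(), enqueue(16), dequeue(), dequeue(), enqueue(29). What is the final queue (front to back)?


enqueue(26) -> [26]
enqueue(10) -> [26, 10]
dequeue() returns 26 -> [10]
enqueue(23) -> [10, 23]
dequeue() returns 10 -> [23]
enqueue(16) -> [23, 16]
dequeue() returns 23 -> [16]
dequeue() returns 16 -> []
enqueue(29) -> [29]
Final queue (front to back): [29]


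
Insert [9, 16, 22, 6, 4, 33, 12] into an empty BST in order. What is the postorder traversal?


Root = 9; build tree by BST insertion.
Postorder traversal: [4, 6, 12, 33, 22, 16, 9]


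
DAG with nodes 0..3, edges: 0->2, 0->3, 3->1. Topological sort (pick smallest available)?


Kahn's algorithm, process smallest node first
Order: [0, 2, 3, 1]


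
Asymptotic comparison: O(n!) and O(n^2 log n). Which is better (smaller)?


n^2 log n grows slower than factorial
O(n^2 log n) is asymptotically smaller; O(n!) grows faster


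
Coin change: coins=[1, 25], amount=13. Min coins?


dp[0]=0; dp[i]=1+min(dp[i-c] for c in coins)
...dp[8]=8, dp[9]=9, dp[10]=10, dp[11]=11, dp[12]=12, dp[13]=13
Minimum coins for 13 = 13


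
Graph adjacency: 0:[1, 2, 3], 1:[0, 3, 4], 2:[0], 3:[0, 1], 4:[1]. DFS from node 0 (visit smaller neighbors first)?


DFS stack-based: start with [0]
Visit order: [0, 1, 3, 4, 2]


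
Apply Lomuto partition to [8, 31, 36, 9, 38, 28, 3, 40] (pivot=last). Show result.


Elements <= 40 go left of pivot.
Result: [8, 31, 36, 9, 38, 28, 3, 40], pivot at index 7


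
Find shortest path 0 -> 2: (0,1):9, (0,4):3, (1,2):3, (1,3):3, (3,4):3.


Dijkstra from 0:
Distances: {0: 0, 1: 9, 2: 12, 3: 6, 4: 3}
Shortest distance to 2 = 12, path = [0, 1, 2]


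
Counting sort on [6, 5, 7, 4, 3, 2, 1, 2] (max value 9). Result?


Count array: [0, 1, 2, 1, 1, 1, 1, 1, 0, 0]
Reconstruct: [1, 2, 2, 3, 4, 5, 6, 7]


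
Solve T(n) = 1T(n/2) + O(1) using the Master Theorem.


a=1, b=2, c=0. log_2(1)=0 = c=0. Case 2: O(n^c log n) = O(log n)
Complexity: O(log n)


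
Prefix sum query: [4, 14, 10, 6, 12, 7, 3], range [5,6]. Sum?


Prefix sums: [0, 4, 18, 28, 34, 46, 53, 56]
Sum[5..6] = prefix[7] - prefix[5] = 56 - 46 = 10


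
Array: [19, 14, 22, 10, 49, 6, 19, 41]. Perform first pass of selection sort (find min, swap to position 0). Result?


After one pass: [6, 14, 22, 10, 49, 19, 19, 41]


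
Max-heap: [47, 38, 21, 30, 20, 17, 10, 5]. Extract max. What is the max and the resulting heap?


Max = 47
Replace root with last, heapify down
Resulting heap: [38, 30, 21, 5, 20, 17, 10]


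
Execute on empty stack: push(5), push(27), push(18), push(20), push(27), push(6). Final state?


push(5) -> [5]
push(27) -> [5, 27]
push(18) -> [5, 27, 18]
push(20) -> [5, 27, 18, 20]
push(27) -> [5, 27, 18, 20, 27]
push(6) -> [5, 27, 18, 20, 27, 6]
Final stack (bottom to top): [5, 27, 18, 20, 27, 6]


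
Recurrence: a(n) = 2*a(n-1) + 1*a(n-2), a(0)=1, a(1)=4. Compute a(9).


Build bottom-up:
...a(7)=746, a(8)=1801, a(9)=2*1801+1*746=4348


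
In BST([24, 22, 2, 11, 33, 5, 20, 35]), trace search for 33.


BST root = 24
Search for 33: compare at each node
Path: [24, 33]


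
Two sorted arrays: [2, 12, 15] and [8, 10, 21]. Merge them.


Compare heads, take smaller each step.
Merged: [2, 8, 10, 12, 15, 21]


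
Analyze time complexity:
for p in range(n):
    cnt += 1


Per nesting level: O(n) = O(n)
Complexity: O(n)


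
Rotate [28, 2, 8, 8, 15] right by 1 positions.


Right rotate by 1: [15, 28, 2, 8, 8]


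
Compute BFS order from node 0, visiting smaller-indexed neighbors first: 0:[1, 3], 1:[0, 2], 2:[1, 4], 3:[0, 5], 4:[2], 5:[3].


BFS queue: start with [0]
Visit order: [0, 1, 3, 2, 5, 4]


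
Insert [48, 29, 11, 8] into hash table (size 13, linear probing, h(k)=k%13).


Insertions: 48->slot 9; 29->slot 3; 11->slot 11; 8->slot 8
Table: [None, None, None, 29, None, None, None, None, 8, 48, None, 11, None]


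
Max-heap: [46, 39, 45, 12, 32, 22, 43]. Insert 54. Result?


Append 54: [46, 39, 45, 12, 32, 22, 43, 54]
Bubble up: swap idx 7(54) with idx 3(12); swap idx 3(54) with idx 1(39); swap idx 1(54) with idx 0(46)
Result: [54, 46, 45, 39, 32, 22, 43, 12]


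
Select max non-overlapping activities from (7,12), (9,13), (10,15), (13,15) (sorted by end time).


Greedy: pick earliest-ending, then skip overlaps.
Selected (2 activities): [(7, 12), (13, 15)]


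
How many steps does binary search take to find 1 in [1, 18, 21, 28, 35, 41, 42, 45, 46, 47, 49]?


Search for 1:
[0,10] mid=5 arr[5]=41
[0,4] mid=2 arr[2]=21
[0,1] mid=0 arr[0]=1
Total: 3 comparisons


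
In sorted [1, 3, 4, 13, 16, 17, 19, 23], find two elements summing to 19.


Two pointers: lo=0, hi=7
Found pair: (3, 16) summing to 19


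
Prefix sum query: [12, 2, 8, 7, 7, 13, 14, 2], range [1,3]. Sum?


Prefix sums: [0, 12, 14, 22, 29, 36, 49, 63, 65]
Sum[1..3] = prefix[4] - prefix[1] = 29 - 12 = 17


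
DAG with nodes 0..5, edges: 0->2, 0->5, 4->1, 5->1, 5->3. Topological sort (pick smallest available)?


Kahn's algorithm, process smallest node first
Order: [0, 2, 4, 5, 1, 3]


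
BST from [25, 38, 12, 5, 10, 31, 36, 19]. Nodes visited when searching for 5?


BST root = 25
Search for 5: compare at each node
Path: [25, 12, 5]


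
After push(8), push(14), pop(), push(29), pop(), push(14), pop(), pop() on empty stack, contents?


push(8) -> [8]
push(14) -> [8, 14]
pop() returns 14 -> [8]
push(29) -> [8, 29]
pop() returns 29 -> [8]
push(14) -> [8, 14]
pop() returns 14 -> [8]
pop() returns 8 -> []
Final stack (bottom to top): []


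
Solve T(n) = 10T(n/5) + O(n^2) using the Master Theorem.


a=10, b=5, c=2. log_5(10)=1.431 < c=2. Case 3: O(n^c) = O(n^2)
Complexity: O(n^2)


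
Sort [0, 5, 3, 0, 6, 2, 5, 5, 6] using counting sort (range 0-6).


Count array: [2, 0, 1, 1, 0, 3, 2]
Reconstruct: [0, 0, 2, 3, 5, 5, 5, 6, 6]


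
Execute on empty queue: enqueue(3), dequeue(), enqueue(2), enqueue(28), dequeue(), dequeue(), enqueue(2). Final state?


enqueue(3) -> [3]
dequeue() returns 3 -> []
enqueue(2) -> [2]
enqueue(28) -> [2, 28]
dequeue() returns 2 -> [28]
dequeue() returns 28 -> []
enqueue(2) -> [2]
Final queue (front to back): [2]


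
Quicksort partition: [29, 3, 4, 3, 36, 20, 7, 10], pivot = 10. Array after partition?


Elements <= 10 go left of pivot.
Result: [3, 4, 3, 7, 10, 20, 29, 36], pivot at index 4


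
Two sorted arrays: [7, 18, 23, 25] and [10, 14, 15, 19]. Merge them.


Compare heads, take smaller each step.
Merged: [7, 10, 14, 15, 18, 19, 23, 25]


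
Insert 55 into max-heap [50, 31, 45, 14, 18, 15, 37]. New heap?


Append 55: [50, 31, 45, 14, 18, 15, 37, 55]
Bubble up: swap idx 7(55) with idx 3(14); swap idx 3(55) with idx 1(31); swap idx 1(55) with idx 0(50)
Result: [55, 50, 45, 31, 18, 15, 37, 14]


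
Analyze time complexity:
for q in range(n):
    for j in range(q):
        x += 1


Per nesting level: O(n) * O(n) [triangular over q] = O(n^2)
Complexity: O(n^2)


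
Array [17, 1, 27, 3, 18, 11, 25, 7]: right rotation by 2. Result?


Right rotate by 2: [25, 7, 17, 1, 27, 3, 18, 11]


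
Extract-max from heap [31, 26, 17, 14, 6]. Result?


Max = 31
Replace root with last, heapify down
Resulting heap: [26, 14, 17, 6]


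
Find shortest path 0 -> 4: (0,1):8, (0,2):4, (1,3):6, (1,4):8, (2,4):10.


Dijkstra from 0:
Distances: {0: 0, 1: 8, 2: 4, 3: 14, 4: 14}
Shortest distance to 4 = 14, path = [0, 2, 4]


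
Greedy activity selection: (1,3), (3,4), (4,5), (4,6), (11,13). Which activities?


Greedy: pick earliest-ending, then skip overlaps.
Selected (4 activities): [(1, 3), (3, 4), (4, 5), (11, 13)]


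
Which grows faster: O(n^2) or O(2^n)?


quadratic grows slower than exponential
O(n^2) is asymptotically smaller; O(2^n) grows faster


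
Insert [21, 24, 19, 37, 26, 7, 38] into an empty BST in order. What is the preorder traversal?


Root = 21; build tree by BST insertion.
Preorder traversal: [21, 19, 7, 24, 37, 26, 38]


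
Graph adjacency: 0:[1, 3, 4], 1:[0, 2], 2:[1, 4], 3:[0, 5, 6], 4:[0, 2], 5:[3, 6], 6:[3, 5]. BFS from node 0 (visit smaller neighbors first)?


BFS queue: start with [0]
Visit order: [0, 1, 3, 4, 2, 5, 6]


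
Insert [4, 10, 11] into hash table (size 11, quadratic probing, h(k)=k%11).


Insertions: 4->slot 4; 10->slot 10; 11->slot 0
Table: [11, None, None, None, 4, None, None, None, None, None, 10]


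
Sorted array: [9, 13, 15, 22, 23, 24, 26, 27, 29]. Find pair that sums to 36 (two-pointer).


Two pointers: lo=0, hi=8
Found pair: (9, 27) summing to 36


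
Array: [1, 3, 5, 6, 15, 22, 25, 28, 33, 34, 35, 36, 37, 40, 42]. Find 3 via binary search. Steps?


Search for 3:
[0,14] mid=7 arr[7]=28
[0,6] mid=3 arr[3]=6
[0,2] mid=1 arr[1]=3
Total: 3 comparisons


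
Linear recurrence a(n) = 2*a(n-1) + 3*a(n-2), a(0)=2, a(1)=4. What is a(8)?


Build bottom-up:
...a(6)=1094, a(7)=3280, a(8)=2*3280+3*1094=9842


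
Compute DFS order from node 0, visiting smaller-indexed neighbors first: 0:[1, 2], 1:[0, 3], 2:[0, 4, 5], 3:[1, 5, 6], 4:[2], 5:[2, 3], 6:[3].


DFS stack-based: start with [0]
Visit order: [0, 1, 3, 5, 2, 4, 6]


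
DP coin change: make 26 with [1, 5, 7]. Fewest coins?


dp[0]=0; dp[i]=1+min(dp[i-c] for c in coins)
...dp[21]=3, dp[22]=4, dp[23]=5, dp[24]=4, dp[25]=5, dp[26]=4
Minimum coins for 26 = 4


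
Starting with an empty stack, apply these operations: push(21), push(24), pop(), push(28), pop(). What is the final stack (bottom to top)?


push(21) -> [21]
push(24) -> [21, 24]
pop() returns 24 -> [21]
push(28) -> [21, 28]
pop() returns 28 -> [21]
Final stack (bottom to top): [21]


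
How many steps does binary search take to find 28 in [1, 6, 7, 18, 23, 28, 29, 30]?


Search for 28:
[0,7] mid=3 arr[3]=18
[4,7] mid=5 arr[5]=28
Total: 2 comparisons


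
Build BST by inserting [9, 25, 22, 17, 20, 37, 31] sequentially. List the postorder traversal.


Root = 9; build tree by BST insertion.
Postorder traversal: [20, 17, 22, 31, 37, 25, 9]


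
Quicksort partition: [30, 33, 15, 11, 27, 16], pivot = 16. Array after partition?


Elements <= 16 go left of pivot.
Result: [15, 11, 16, 33, 27, 30], pivot at index 2


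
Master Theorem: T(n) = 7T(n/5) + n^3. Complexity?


a=7, b=5, c=3. log_5(7)=1.209 < c=3. Case 3: O(n^c) = O(n^3)
Complexity: O(n^3)


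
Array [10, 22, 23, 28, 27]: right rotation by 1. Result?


Right rotate by 1: [27, 10, 22, 23, 28]


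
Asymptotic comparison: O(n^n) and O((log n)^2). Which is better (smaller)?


polylogarithmic grows slower than n^n
O((log n)^2) is asymptotically smaller; O(n^n) grows faster


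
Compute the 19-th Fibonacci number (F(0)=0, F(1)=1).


F(n)=F(n-1)+F(n-2)
...F(17)=1597, F(18)=2584, F(19)=4181


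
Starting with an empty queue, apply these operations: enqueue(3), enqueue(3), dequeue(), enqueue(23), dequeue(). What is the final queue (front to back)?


enqueue(3) -> [3]
enqueue(3) -> [3, 3]
dequeue() returns 3 -> [3]
enqueue(23) -> [3, 23]
dequeue() returns 3 -> [23]
Final queue (front to back): [23]


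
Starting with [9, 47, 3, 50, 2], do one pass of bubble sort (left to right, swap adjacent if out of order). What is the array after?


After one pass: [9, 3, 47, 2, 50]


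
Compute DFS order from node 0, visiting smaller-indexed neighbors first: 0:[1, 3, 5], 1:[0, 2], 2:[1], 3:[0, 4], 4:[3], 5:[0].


DFS stack-based: start with [0]
Visit order: [0, 1, 2, 3, 4, 5]


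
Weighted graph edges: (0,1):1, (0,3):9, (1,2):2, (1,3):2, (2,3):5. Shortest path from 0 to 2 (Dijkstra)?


Dijkstra from 0:
Distances: {0: 0, 1: 1, 2: 3, 3: 3}
Shortest distance to 2 = 3, path = [0, 1, 2]


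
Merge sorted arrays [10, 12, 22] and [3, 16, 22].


Compare heads, take smaller each step.
Merged: [3, 10, 12, 16, 22, 22]


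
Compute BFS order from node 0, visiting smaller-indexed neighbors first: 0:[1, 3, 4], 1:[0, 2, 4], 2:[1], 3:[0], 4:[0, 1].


BFS queue: start with [0]
Visit order: [0, 1, 3, 4, 2]


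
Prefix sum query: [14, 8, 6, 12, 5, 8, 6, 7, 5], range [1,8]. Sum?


Prefix sums: [0, 14, 22, 28, 40, 45, 53, 59, 66, 71]
Sum[1..8] = prefix[9] - prefix[1] = 71 - 14 = 57


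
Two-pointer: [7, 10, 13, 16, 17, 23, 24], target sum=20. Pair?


Two pointers: lo=0, hi=6
Found pair: (7, 13) summing to 20


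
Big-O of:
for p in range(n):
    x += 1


Per nesting level: O(n) = O(n)
Complexity: O(n)


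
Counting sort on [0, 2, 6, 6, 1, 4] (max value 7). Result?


Count array: [1, 1, 1, 0, 1, 0, 2, 0]
Reconstruct: [0, 1, 2, 4, 6, 6]


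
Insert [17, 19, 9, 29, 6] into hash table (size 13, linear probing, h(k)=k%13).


Insertions: 17->slot 4; 19->slot 6; 9->slot 9; 29->slot 3; 6->slot 7
Table: [None, None, None, 29, 17, None, 19, 6, None, 9, None, None, None]


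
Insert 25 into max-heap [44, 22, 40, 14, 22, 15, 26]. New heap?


Append 25: [44, 22, 40, 14, 22, 15, 26, 25]
Bubble up: swap idx 7(25) with idx 3(14); swap idx 3(25) with idx 1(22)
Result: [44, 25, 40, 22, 22, 15, 26, 14]


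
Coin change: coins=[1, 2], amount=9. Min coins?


dp[0]=0; dp[i]=1+min(dp[i-c] for c in coins)
...dp[4]=2, dp[5]=3, dp[6]=3, dp[7]=4, dp[8]=4, dp[9]=5
Minimum coins for 9 = 5


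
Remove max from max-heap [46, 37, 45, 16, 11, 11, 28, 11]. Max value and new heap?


Max = 46
Replace root with last, heapify down
Resulting heap: [45, 37, 28, 16, 11, 11, 11]


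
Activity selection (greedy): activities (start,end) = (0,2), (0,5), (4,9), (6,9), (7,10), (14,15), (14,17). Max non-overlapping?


Greedy: pick earliest-ending, then skip overlaps.
Selected (3 activities): [(0, 2), (4, 9), (14, 15)]


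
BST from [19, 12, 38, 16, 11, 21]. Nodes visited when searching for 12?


BST root = 19
Search for 12: compare at each node
Path: [19, 12]


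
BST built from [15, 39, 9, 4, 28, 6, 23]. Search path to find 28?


BST root = 15
Search for 28: compare at each node
Path: [15, 39, 28]


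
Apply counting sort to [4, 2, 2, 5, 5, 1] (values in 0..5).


Count array: [0, 1, 2, 0, 1, 2]
Reconstruct: [1, 2, 2, 4, 5, 5]


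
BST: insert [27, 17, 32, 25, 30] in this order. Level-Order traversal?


Root = 27; build tree by BST insertion.
Level-Order traversal: [27, 17, 32, 25, 30]


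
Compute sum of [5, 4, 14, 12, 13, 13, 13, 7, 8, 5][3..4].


Prefix sums: [0, 5, 9, 23, 35, 48, 61, 74, 81, 89, 94]
Sum[3..4] = prefix[5] - prefix[3] = 48 - 23 = 25


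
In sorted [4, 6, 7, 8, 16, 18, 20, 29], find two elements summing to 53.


Two pointers: lo=0, hi=7
No pair sums to 53


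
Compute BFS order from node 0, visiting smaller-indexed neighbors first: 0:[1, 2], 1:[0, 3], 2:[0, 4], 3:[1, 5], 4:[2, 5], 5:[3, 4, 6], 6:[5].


BFS queue: start with [0]
Visit order: [0, 1, 2, 3, 4, 5, 6]


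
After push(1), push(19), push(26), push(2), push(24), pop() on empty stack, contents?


push(1) -> [1]
push(19) -> [1, 19]
push(26) -> [1, 19, 26]
push(2) -> [1, 19, 26, 2]
push(24) -> [1, 19, 26, 2, 24]
pop() returns 24 -> [1, 19, 26, 2]
Final stack (bottom to top): [1, 19, 26, 2]


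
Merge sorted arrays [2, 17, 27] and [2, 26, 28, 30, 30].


Compare heads, take smaller each step.
Merged: [2, 2, 17, 26, 27, 28, 30, 30]


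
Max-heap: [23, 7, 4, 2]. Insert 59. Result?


Append 59: [23, 7, 4, 2, 59]
Bubble up: swap idx 4(59) with idx 1(7); swap idx 1(59) with idx 0(23)
Result: [59, 23, 4, 2, 7]


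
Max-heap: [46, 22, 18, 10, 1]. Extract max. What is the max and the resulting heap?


Max = 46
Replace root with last, heapify down
Resulting heap: [22, 10, 18, 1]


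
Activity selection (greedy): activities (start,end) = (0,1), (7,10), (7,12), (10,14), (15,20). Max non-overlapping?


Greedy: pick earliest-ending, then skip overlaps.
Selected (4 activities): [(0, 1), (7, 10), (10, 14), (15, 20)]


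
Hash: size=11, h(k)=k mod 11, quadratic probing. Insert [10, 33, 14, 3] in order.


Insertions: 10->slot 10; 33->slot 0; 14->slot 3; 3->slot 4
Table: [33, None, None, 14, 3, None, None, None, None, None, 10]


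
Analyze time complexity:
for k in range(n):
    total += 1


Per nesting level: O(n) = O(n)
Complexity: O(n)


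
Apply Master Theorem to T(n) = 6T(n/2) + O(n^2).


a=6, b=2, c=2. log_2(6)=2.585 > c=2. Case 1: O(n^log_b(a)) = O(n^2.585)
Complexity: O(n^2.585)


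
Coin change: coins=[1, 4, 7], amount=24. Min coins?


dp[0]=0; dp[i]=1+min(dp[i-c] for c in coins)
...dp[19]=4, dp[20]=5, dp[21]=3, dp[22]=4, dp[23]=5, dp[24]=6
Minimum coins for 24 = 6


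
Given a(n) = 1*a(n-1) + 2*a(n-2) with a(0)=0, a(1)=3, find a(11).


Build bottom-up:
...a(9)=513, a(10)=1023, a(11)=1*1023+2*513=2049


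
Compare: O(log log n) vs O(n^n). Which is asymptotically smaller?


double-logarithmic grows slower than n^n
O(log log n) is asymptotically smaller; O(n^n) grows faster


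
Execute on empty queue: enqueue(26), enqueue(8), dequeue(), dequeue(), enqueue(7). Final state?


enqueue(26) -> [26]
enqueue(8) -> [26, 8]
dequeue() returns 26 -> [8]
dequeue() returns 8 -> []
enqueue(7) -> [7]
Final queue (front to back): [7]


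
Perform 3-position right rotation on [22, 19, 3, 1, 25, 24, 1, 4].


Right rotate by 3: [24, 1, 4, 22, 19, 3, 1, 25]


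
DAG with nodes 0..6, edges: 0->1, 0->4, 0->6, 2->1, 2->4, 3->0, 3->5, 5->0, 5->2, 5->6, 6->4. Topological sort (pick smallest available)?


Kahn's algorithm, process smallest node first
Order: [3, 5, 0, 2, 1, 6, 4]


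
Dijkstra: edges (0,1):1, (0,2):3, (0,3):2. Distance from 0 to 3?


Dijkstra from 0:
Distances: {0: 0, 1: 1, 2: 3, 3: 2}
Shortest distance to 3 = 2, path = [0, 3]


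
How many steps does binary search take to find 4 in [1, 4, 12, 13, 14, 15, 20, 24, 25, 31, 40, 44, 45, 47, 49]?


Search for 4:
[0,14] mid=7 arr[7]=24
[0,6] mid=3 arr[3]=13
[0,2] mid=1 arr[1]=4
Total: 3 comparisons


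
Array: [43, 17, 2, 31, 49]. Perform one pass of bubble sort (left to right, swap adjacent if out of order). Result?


After one pass: [17, 2, 31, 43, 49]


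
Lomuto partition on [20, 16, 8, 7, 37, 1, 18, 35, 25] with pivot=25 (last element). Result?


Elements <= 25 go left of pivot.
Result: [20, 16, 8, 7, 1, 18, 25, 35, 37], pivot at index 6


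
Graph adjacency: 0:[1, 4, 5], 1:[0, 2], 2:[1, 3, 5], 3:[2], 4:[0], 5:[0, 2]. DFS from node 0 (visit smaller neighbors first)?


DFS stack-based: start with [0]
Visit order: [0, 1, 2, 3, 5, 4]


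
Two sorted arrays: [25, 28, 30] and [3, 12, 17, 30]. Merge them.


Compare heads, take smaller each step.
Merged: [3, 12, 17, 25, 28, 30, 30]


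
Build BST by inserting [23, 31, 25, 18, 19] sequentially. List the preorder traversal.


Root = 23; build tree by BST insertion.
Preorder traversal: [23, 18, 19, 31, 25]


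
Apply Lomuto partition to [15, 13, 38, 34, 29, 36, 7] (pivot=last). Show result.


Elements <= 7 go left of pivot.
Result: [7, 13, 38, 34, 29, 36, 15], pivot at index 0


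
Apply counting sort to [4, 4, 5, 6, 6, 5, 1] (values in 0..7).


Count array: [0, 1, 0, 0, 2, 2, 2, 0]
Reconstruct: [1, 4, 4, 5, 5, 6, 6]


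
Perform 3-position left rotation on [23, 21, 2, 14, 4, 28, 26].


Left rotate by 3: [14, 4, 28, 26, 23, 21, 2]


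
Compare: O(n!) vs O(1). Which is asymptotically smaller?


constant grows slower than factorial
O(1) is asymptotically smaller; O(n!) grows faster


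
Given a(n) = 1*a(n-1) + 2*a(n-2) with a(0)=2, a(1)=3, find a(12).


Build bottom-up:
...a(10)=1707, a(11)=3413, a(12)=1*3413+2*1707=6827


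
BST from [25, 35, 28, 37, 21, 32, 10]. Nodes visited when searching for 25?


BST root = 25
Search for 25: compare at each node
Path: [25]


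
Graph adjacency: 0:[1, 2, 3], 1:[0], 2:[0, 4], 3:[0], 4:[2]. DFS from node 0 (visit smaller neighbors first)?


DFS stack-based: start with [0]
Visit order: [0, 1, 2, 4, 3]


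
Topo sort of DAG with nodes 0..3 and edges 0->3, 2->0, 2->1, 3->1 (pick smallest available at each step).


Kahn's algorithm, process smallest node first
Order: [2, 0, 3, 1]


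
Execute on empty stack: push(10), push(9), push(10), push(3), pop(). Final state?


push(10) -> [10]
push(9) -> [10, 9]
push(10) -> [10, 9, 10]
push(3) -> [10, 9, 10, 3]
pop() returns 3 -> [10, 9, 10]
Final stack (bottom to top): [10, 9, 10]


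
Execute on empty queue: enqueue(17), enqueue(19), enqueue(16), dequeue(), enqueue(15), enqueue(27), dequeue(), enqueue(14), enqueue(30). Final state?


enqueue(17) -> [17]
enqueue(19) -> [17, 19]
enqueue(16) -> [17, 19, 16]
dequeue() returns 17 -> [19, 16]
enqueue(15) -> [19, 16, 15]
enqueue(27) -> [19, 16, 15, 27]
dequeue() returns 19 -> [16, 15, 27]
enqueue(14) -> [16, 15, 27, 14]
enqueue(30) -> [16, 15, 27, 14, 30]
Final queue (front to back): [16, 15, 27, 14, 30]


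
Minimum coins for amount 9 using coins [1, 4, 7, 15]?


dp[0]=0; dp[i]=1+min(dp[i-c] for c in coins)
...dp[4]=1, dp[5]=2, dp[6]=3, dp[7]=1, dp[8]=2, dp[9]=3
Minimum coins for 9 = 3


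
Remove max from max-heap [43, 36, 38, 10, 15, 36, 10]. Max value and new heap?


Max = 43
Replace root with last, heapify down
Resulting heap: [38, 36, 36, 10, 15, 10]


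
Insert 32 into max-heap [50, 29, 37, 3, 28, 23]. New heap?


Append 32: [50, 29, 37, 3, 28, 23, 32]
Bubble up: no swaps needed
Result: [50, 29, 37, 3, 28, 23, 32]


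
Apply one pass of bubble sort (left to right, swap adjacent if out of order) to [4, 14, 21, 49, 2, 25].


After one pass: [4, 14, 21, 2, 25, 49]


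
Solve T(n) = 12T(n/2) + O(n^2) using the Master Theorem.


a=12, b=2, c=2. log_2(12)=3.585 > c=2. Case 1: O(n^log_b(a)) = O(n^3.585)
Complexity: O(n^3.585)


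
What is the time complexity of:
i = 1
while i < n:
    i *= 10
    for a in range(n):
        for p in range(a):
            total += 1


Per nesting level: O(log n) * O(n) * O(n) [triangular over a] = O(n^2 log n)
Complexity: O(n^2 log n)


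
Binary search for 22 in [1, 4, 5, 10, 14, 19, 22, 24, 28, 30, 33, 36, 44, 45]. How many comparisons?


Search for 22:
[0,13] mid=6 arr[6]=22
Total: 1 comparisons


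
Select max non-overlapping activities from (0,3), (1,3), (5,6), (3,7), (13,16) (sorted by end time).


Greedy: pick earliest-ending, then skip overlaps.
Selected (3 activities): [(0, 3), (5, 6), (13, 16)]


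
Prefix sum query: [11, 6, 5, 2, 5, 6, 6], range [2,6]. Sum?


Prefix sums: [0, 11, 17, 22, 24, 29, 35, 41]
Sum[2..6] = prefix[7] - prefix[2] = 41 - 17 = 24


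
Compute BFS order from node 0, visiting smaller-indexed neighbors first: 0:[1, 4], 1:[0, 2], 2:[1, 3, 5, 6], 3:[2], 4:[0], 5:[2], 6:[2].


BFS queue: start with [0]
Visit order: [0, 1, 4, 2, 3, 5, 6]


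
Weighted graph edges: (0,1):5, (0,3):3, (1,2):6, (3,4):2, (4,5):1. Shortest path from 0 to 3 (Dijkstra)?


Dijkstra from 0:
Distances: {0: 0, 1: 5, 2: 11, 3: 3, 4: 5, 5: 6}
Shortest distance to 3 = 3, path = [0, 3]


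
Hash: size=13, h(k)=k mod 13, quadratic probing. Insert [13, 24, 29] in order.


Insertions: 13->slot 0; 24->slot 11; 29->slot 3
Table: [13, None, None, 29, None, None, None, None, None, None, None, 24, None]


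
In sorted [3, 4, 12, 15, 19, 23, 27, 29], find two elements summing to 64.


Two pointers: lo=0, hi=7
No pair sums to 64


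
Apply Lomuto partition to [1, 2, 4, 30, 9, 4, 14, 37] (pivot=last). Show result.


Elements <= 37 go left of pivot.
Result: [1, 2, 4, 30, 9, 4, 14, 37], pivot at index 7


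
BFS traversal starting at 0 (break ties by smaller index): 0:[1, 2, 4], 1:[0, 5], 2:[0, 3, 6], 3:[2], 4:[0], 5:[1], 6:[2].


BFS queue: start with [0]
Visit order: [0, 1, 2, 4, 5, 3, 6]


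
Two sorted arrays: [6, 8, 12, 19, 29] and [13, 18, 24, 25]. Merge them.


Compare heads, take smaller each step.
Merged: [6, 8, 12, 13, 18, 19, 24, 25, 29]


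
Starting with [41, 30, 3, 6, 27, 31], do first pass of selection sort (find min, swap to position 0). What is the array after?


After one pass: [3, 30, 41, 6, 27, 31]


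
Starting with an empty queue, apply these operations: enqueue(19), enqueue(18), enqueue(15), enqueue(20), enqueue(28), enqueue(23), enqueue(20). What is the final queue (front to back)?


enqueue(19) -> [19]
enqueue(18) -> [19, 18]
enqueue(15) -> [19, 18, 15]
enqueue(20) -> [19, 18, 15, 20]
enqueue(28) -> [19, 18, 15, 20, 28]
enqueue(23) -> [19, 18, 15, 20, 28, 23]
enqueue(20) -> [19, 18, 15, 20, 28, 23, 20]
Final queue (front to back): [19, 18, 15, 20, 28, 23, 20]


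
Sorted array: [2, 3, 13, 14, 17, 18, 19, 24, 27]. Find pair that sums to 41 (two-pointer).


Two pointers: lo=0, hi=8
Found pair: (14, 27) summing to 41


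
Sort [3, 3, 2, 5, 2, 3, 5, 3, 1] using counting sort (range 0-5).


Count array: [0, 1, 2, 4, 0, 2]
Reconstruct: [1, 2, 2, 3, 3, 3, 3, 5, 5]


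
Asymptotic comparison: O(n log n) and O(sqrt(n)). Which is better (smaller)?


sublinear grows slower than linearithmic
O(sqrt(n)) is asymptotically smaller; O(n log n) grows faster


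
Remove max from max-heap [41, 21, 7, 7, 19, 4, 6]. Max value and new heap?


Max = 41
Replace root with last, heapify down
Resulting heap: [21, 19, 7, 7, 6, 4]


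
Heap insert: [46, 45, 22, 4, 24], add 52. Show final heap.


Append 52: [46, 45, 22, 4, 24, 52]
Bubble up: swap idx 5(52) with idx 2(22); swap idx 2(52) with idx 0(46)
Result: [52, 45, 46, 4, 24, 22]


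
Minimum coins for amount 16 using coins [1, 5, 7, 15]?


dp[0]=0; dp[i]=1+min(dp[i-c] for c in coins)
...dp[11]=3, dp[12]=2, dp[13]=3, dp[14]=2, dp[15]=1, dp[16]=2
Minimum coins for 16 = 2


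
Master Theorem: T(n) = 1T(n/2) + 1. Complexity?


a=1, b=2, c=0. log_2(1)=0 = c=0. Case 2: O(n^c log n) = O(log n)
Complexity: O(log n)


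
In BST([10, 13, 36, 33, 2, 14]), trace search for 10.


BST root = 10
Search for 10: compare at each node
Path: [10]


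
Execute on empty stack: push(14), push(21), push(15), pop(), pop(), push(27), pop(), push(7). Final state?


push(14) -> [14]
push(21) -> [14, 21]
push(15) -> [14, 21, 15]
pop() returns 15 -> [14, 21]
pop() returns 21 -> [14]
push(27) -> [14, 27]
pop() returns 27 -> [14]
push(7) -> [14, 7]
Final stack (bottom to top): [14, 7]


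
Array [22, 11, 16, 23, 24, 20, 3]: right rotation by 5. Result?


Right rotate by 5: [16, 23, 24, 20, 3, 22, 11]


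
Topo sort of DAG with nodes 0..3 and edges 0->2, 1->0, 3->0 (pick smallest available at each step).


Kahn's algorithm, process smallest node first
Order: [1, 3, 0, 2]


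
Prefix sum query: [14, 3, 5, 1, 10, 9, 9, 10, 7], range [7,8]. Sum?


Prefix sums: [0, 14, 17, 22, 23, 33, 42, 51, 61, 68]
Sum[7..8] = prefix[9] - prefix[7] = 68 - 51 = 17


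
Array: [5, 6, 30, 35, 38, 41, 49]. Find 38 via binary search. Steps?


Search for 38:
[0,6] mid=3 arr[3]=35
[4,6] mid=5 arr[5]=41
[4,4] mid=4 arr[4]=38
Total: 3 comparisons


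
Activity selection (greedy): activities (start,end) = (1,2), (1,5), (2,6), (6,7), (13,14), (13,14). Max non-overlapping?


Greedy: pick earliest-ending, then skip overlaps.
Selected (4 activities): [(1, 2), (2, 6), (6, 7), (13, 14)]


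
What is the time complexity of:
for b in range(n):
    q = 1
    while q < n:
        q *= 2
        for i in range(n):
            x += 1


Per nesting level: O(n) * O(log n) * O(n) = O(n^2 log n)
Complexity: O(n^2 log n)


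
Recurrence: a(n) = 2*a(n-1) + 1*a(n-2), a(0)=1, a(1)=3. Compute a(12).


Build bottom-up:
...a(10)=8119, a(11)=19601, a(12)=2*19601+1*8119=47321


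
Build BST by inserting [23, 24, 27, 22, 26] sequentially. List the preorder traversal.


Root = 23; build tree by BST insertion.
Preorder traversal: [23, 22, 24, 27, 26]


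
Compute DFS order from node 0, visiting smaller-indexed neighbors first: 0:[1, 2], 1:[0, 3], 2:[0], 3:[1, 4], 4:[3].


DFS stack-based: start with [0]
Visit order: [0, 1, 3, 4, 2]


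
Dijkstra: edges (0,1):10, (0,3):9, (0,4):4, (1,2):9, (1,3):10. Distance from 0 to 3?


Dijkstra from 0:
Distances: {0: 0, 1: 10, 2: 19, 3: 9, 4: 4}
Shortest distance to 3 = 9, path = [0, 3]
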